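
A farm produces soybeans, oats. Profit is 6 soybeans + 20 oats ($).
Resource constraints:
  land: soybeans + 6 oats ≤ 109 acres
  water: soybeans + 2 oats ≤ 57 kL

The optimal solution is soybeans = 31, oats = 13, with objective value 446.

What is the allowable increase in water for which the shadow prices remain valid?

Binding constraints: land, water. The basis is B = [[1,6],[1,2]] with det -4.
Per unit increase in water, x* moves by d = (1.5, -0.25).
The basis stays optimal until oats reaches 0; allowable increase = 52 kL.

52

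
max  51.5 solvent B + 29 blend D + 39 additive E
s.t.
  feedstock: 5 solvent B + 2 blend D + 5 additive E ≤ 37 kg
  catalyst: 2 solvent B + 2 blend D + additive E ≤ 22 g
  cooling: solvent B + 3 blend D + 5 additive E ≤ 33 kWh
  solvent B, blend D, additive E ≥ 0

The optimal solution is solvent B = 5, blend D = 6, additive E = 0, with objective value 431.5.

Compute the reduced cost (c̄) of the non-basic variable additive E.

-5.5

Check each constraint at x*: feedstock 37/37 (tight); catalyst 22/22 (tight); cooling 23/33 (slack 10).
By complementary slackness, y = 0 for the non-binding constraint.
From A_Bᵀ y = c: 5·y_feedstock + 2·y_catalyst = 51.5; 2·y_feedstock + 2·y_catalyst = 29.
This yields shadow prices y_feedstock = 7.5, y_catalyst = 7.
Reduced cost of additive E: c₃ − yᵀa₃ = 39 − (7.5·5 + 7·1) = 39 − 44.5 = -5.5.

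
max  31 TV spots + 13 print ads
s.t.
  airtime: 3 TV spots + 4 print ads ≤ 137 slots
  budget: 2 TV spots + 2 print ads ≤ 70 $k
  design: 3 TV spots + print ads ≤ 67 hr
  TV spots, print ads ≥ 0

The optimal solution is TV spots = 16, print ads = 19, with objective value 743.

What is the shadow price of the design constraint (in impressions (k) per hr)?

At the optimum: airtime uses 124 of 137 (slack = 13); budget uses 70 of 70 (binding); design uses 67 of 67 (binding).
By complementary slackness, y = 0 for the non-binding constraint.
The binding rows give the dual system: 2·y_budget + 3·y_design = 31 and 2·y_budget + 1·y_design = 13.
Solving: y_budget = 2, y_design = 9.
Shadow price of design = 9.

9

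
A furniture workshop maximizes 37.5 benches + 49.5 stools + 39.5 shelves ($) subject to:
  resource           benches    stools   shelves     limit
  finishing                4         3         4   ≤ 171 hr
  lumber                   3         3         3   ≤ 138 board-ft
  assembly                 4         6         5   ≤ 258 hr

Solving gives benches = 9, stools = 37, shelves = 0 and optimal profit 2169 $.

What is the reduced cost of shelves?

Check each constraint at x*: finishing 147/171 (slack 24); lumber 138/138 (tight); assembly 258/258 (tight).
Slack constraints have shadow price 0 (complementary slackness).
From A_Bᵀ y = c: 3·y_lumber + 4·y_assembly = 37.5; 3·y_lumber + 6·y_assembly = 49.5.
This yields shadow prices y_lumber = 4.5, y_assembly = 6.
Reduced cost of shelves: c₃ − yᵀa₃ = 39.5 − (4.5·3 + 6·5) = 39.5 − 43.5 = -4.

-4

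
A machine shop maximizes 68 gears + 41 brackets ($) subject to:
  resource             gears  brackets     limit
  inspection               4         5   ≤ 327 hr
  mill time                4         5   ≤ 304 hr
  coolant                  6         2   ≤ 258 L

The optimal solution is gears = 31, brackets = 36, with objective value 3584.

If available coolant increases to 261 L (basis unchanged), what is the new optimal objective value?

3608

At the optimum: inspection uses 304 of 327 (slack = 23); mill time uses 304 of 304 (binding); coolant uses 258 of 258 (binding).
Slack constraints have shadow price 0 (complementary slackness).
From A_Bᵀ y = c: 4·y_mill time + 6·y_coolant = 68; 5·y_mill time + 2·y_coolant = 41.
This yields shadow prices y_mill time = 5, y_coolant = 8.
Δz = y_coolant·Δb = 8 × (3) = 24, so new z* = 3584 + 24 = 3608.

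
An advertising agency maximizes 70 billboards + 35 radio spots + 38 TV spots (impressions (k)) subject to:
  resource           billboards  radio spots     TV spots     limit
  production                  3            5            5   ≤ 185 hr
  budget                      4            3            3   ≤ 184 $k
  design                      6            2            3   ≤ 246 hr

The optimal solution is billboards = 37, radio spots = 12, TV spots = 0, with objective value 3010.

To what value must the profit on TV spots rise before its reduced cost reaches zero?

At the optimum: production uses 171 of 185 (slack = 14); budget uses 184 of 184 (binding); design uses 246 of 246 (binding).
By complementary slackness, y = 0 for the non-binding constraint.
Dual feasibility on the basic columns requires 4·y_budget + 6·y_design = 70, 3·y_budget + 2·y_design = 35.
→ y_budget = 7 and y_design = 7.
TV spots enters the basis when its profit ≥ yᵀa₃ = 7·3 + 7·3 = 42.

42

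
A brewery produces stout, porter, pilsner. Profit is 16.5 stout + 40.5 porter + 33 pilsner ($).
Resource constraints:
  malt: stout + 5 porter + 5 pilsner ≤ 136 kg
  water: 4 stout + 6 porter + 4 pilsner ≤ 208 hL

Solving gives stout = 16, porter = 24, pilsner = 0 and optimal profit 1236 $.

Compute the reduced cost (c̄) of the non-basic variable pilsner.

At the optimum: malt uses 136 of 136 (binding); water uses 208 of 208 (binding).
The binding rows give the dual system: 1·y_malt + 4·y_water = 16.5 and 5·y_malt + 6·y_water = 40.5.
This yields shadow prices y_malt = 4.5, y_water = 3.
Reduced cost of pilsner: c₃ − yᵀa₃ = 33 − (4.5·5 + 3·4) = 33 − 34.5 = -1.5.

-1.5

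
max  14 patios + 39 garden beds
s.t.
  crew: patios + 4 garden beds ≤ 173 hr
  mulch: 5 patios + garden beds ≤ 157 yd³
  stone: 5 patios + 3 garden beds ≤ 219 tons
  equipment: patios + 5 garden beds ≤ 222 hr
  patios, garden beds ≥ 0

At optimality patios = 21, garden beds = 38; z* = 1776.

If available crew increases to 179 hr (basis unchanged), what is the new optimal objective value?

1830

Binding: crew and stone. Non-binding: mulch (14 unused), equipment (11 unused).
Slack constraints have shadow price 0 (complementary slackness).
The binding rows give the dual system: 1·y_crew + 5·y_stone = 14 and 4·y_crew + 3·y_stone = 39.
This yields shadow prices y_crew = 9, y_stone = 1.
Δz = y_crew·Δb = 9 × (6) = 54, so new z* = 1776 + 54 = 1830.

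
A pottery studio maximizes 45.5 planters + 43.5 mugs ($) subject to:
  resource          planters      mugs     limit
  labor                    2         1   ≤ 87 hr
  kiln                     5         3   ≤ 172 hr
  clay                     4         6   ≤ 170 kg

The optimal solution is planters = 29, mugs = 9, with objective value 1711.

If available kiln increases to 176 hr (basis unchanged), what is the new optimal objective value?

1733

At the optimum: labor uses 67 of 87 (slack = 20); kiln uses 172 of 172 (binding); clay uses 170 of 170 (binding).
Slack constraints have shadow price 0 (complementary slackness).
From A_Bᵀ y = c: 5·y_kiln + 4·y_clay = 45.5; 3·y_kiln + 6·y_clay = 43.5.
Solving: y_kiln = 5.5, y_clay = 4.5.
Δz = y_kiln·Δb = 5.5 × (4) = 22, so new z* = 1711 + 22 = 1733.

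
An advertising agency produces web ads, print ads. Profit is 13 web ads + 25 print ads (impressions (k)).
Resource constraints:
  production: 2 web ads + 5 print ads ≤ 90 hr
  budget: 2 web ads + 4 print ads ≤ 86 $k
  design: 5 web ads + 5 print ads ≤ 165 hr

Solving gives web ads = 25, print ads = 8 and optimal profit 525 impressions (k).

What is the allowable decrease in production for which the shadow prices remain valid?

Binding constraints: production, design. The basis is B = [[2,5],[5,5]] with det -15.
Per unit decrease in production, x* moves by d = (0.3333, -0.3333).
The basis stays optimal until print ads reaches 0; allowable decrease = 24 hr.

24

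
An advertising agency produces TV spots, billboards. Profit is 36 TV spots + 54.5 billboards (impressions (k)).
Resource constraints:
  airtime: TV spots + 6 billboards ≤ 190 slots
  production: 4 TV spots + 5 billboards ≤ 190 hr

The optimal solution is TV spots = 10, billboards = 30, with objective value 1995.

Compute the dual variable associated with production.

At the optimum: airtime uses 190 of 190 (binding); production uses 190 of 190 (binding).
The binding rows give the dual system: 1·y_airtime + 4·y_production = 36 and 6·y_airtime + 5·y_production = 54.5.
This yields shadow prices y_airtime = 2, y_production = 8.5.
Shadow price of production = 8.5.

8.5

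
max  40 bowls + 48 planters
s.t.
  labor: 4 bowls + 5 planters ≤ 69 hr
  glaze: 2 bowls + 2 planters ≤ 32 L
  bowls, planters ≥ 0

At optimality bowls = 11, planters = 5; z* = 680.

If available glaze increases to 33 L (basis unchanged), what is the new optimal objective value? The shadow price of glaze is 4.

684

Δb = 1, so new z* = 680 + (4)·(1) = 680 + 4 = 684.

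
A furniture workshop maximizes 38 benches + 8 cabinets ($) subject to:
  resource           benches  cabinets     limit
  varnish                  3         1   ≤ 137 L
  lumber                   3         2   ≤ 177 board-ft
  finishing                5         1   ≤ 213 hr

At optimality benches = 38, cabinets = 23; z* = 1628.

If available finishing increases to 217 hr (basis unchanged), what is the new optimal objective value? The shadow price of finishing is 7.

1656

Δb = 4, so new z* = 1628 + (7)·(4) = 1628 + 28 = 1656.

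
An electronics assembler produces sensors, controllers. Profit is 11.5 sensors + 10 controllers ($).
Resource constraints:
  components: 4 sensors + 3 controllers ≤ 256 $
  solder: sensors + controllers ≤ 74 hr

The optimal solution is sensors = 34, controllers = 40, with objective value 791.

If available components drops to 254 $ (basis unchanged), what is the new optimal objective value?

Both components and solder are binding at x*.
Dual feasibility on the basic columns requires 4·y_components + 1·y_solder = 11.5, 3·y_components + 1·y_solder = 10.
Solving: y_components = 1.5, y_solder = 5.5.
Δz = y_components·Δb = 1.5 × (-2) = -3, so new z* = 791 − 3 = 788.

788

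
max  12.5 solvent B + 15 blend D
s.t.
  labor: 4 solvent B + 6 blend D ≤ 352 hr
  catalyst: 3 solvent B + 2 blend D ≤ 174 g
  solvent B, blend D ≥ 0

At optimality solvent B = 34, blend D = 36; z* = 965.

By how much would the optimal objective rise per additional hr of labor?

2

Both labor and catalyst are binding at x*.
From A_Bᵀ y = c: 4·y_labor + 3·y_catalyst = 12.5; 6·y_labor + 2·y_catalyst = 15.
This yields shadow prices y_labor = 2, y_catalyst = 1.5.
Shadow price of labor = 2.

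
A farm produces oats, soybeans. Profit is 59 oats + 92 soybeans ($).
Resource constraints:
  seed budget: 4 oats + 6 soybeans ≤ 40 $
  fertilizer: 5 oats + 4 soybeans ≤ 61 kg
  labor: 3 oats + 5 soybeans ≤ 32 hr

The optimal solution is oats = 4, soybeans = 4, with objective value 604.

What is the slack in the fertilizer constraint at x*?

fertilizer used = 5·4 + 4·4 = 36; slack = 61 − 36 = 25.

25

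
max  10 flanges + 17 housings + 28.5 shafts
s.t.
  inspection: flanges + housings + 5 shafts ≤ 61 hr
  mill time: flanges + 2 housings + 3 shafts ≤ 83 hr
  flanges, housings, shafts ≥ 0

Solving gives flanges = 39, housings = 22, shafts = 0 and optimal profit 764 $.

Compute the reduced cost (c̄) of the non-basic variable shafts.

Both inspection and mill time are binding at x*.
Dual feasibility on the basic columns requires 1·y_inspection + 1·y_mill time = 10, 1·y_inspection + 2·y_mill time = 17.
This yields shadow prices y_inspection = 3, y_mill time = 7.
Reduced cost of shafts: c₃ − yᵀa₃ = 28.5 − (3·5 + 7·3) = 28.5 − 36 = -7.5.

-7.5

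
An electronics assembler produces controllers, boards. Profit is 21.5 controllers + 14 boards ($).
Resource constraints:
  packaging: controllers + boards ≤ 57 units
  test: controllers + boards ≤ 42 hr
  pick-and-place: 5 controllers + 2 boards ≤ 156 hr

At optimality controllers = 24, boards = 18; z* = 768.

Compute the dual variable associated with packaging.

Binding: test and pick-and-place. Non-binding: packaging (15 unused).
Since packaging is not tight, its dual is 0.
From A_Bᵀ y = c: 1·y_test + 5·y_pick-and-place = 21.5; 1·y_test + 2·y_pick-and-place = 14.
Solving: y_test = 9, y_pick-and-place = 2.5.
Shadow price of packaging = 0.

0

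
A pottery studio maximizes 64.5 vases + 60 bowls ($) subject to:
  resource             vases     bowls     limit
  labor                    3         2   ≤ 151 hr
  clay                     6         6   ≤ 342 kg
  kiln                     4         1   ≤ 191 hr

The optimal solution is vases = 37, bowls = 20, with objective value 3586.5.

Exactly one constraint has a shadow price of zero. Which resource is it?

labor: 151/151 (binding)
clay: 342/342 (binding)
kiln: 168/191 (slack 23)
By complementary slackness, a constraint with positive slack has shadow price 0 → kiln.

kiln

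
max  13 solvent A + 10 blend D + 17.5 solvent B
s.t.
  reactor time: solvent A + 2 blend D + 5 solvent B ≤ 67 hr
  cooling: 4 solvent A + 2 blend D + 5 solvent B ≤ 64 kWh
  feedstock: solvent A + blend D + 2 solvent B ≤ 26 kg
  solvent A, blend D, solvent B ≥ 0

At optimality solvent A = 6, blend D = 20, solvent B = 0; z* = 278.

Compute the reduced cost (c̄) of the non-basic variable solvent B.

-4

Check each constraint at x*: reactor time 46/67 (slack 21); cooling 64/64 (tight); feedstock 26/26 (tight).
Since reactor time is not tight, its dual is 0.
The binding rows give the dual system: 4·y_cooling + 1·y_feedstock = 13 and 2·y_cooling + 1·y_feedstock = 10.
→ y_cooling = 1.5 and y_feedstock = 7.
Reduced cost of solvent B: c₃ − yᵀa₃ = 17.5 − (1.5·5 + 7·2) = 17.5 − 21.5 = -4.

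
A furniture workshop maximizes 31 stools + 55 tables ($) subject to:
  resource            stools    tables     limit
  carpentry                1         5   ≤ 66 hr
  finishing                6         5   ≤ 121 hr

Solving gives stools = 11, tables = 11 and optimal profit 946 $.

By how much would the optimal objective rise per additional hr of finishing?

4

Check each constraint at x*: carpentry 66/66 (tight); finishing 121/121 (tight).
The binding rows give the dual system: 1·y_carpentry + 6·y_finishing = 31 and 5·y_carpentry + 5·y_finishing = 55.
This yields shadow prices y_carpentry = 7, y_finishing = 4.
Shadow price of finishing = 4.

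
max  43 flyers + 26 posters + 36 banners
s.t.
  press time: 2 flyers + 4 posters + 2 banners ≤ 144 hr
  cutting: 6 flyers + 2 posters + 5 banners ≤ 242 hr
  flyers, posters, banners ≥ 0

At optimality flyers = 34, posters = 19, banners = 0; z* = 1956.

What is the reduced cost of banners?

Check each constraint at x*: press time 144/144 (tight); cutting 242/242 (tight).
Dual feasibility on the basic columns requires 2·y_press time + 6·y_cutting = 43, 4·y_press time + 2·y_cutting = 26.
Solving: y_press time = 3.5, y_cutting = 6.
Reduced cost of banners: c₃ − yᵀa₃ = 36 − (3.5·2 + 6·5) = 36 − 37 = -1.

-1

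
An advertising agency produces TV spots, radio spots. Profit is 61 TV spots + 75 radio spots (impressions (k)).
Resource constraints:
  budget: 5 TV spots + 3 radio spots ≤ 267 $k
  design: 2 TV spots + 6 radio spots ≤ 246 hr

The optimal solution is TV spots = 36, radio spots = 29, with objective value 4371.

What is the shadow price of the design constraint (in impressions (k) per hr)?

8

Both budget and design are binding at x*.
Dual feasibility on the basic columns requires 5·y_budget + 2·y_design = 61, 3·y_budget + 6·y_design = 75.
→ y_budget = 9 and y_design = 8.
Shadow price of design = 8.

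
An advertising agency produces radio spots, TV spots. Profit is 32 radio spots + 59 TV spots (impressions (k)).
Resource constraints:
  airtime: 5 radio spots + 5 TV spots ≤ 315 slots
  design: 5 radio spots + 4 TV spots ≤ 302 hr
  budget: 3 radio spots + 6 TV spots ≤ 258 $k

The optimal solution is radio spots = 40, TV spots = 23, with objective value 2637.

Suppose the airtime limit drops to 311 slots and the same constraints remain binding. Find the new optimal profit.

At the optimum: airtime uses 315 of 315 (binding); design uses 292 of 302 (slack = 10); budget uses 258 of 258 (binding).
Slack constraints have shadow price 0 (complementary slackness).
Dual feasibility on the basic columns requires 5·y_airtime + 3·y_budget = 32, 5·y_airtime + 6·y_budget = 59.
→ y_airtime = 1 and y_budget = 9.
Δz = y_airtime·Δb = 1 × (-4) = -4, so new z* = 2637 − 4 = 2633.

2633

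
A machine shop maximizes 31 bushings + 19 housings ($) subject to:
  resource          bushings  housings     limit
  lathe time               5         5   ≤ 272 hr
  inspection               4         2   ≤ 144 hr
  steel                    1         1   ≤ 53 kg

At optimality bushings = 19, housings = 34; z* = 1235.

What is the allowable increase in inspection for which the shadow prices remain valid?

Binding constraints: inspection, steel. The basis is B = [[4,2],[1,1]] with det 2.
Per unit increase in inspection, x* moves by d = (0.5, -0.5).
The basis stays optimal until housings reaches 0; allowable increase = 68 hr.

68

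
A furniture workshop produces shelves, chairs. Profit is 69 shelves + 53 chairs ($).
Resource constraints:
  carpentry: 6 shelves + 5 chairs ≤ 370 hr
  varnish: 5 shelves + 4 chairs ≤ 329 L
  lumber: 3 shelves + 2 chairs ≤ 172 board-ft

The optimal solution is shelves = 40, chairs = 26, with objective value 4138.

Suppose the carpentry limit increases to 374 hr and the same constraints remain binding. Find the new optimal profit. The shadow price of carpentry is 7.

Δb = 4, so new z* = 4138 + (7)·(4) = 4138 + 28 = 4166.

4166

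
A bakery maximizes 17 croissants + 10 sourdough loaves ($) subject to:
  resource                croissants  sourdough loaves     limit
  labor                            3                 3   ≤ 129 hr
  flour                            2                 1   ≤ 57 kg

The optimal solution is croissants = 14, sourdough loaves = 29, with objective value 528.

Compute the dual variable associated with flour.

7

At the optimum: labor uses 129 of 129 (binding); flour uses 57 of 57 (binding).
From A_Bᵀ y = c: 3·y_labor + 2·y_flour = 17; 3·y_labor + 1·y_flour = 10.
→ y_labor = 1 and y_flour = 7.
Shadow price of flour = 7.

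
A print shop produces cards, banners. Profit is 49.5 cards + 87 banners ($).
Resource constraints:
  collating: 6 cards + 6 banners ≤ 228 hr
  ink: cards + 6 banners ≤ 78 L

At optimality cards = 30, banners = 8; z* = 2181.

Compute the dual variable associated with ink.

Check each constraint at x*: collating 228/228 (tight); ink 78/78 (tight).
Dual feasibility on the basic columns requires 6·y_collating + 1·y_ink = 49.5, 6·y_collating + 6·y_ink = 87.
This yields shadow prices y_collating = 7, y_ink = 7.5.
Shadow price of ink = 7.5.

7.5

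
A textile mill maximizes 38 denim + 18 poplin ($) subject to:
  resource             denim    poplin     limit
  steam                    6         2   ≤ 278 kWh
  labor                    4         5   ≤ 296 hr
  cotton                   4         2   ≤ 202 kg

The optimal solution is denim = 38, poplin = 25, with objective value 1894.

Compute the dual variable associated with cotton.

At the optimum: steam uses 278 of 278 (binding); labor uses 277 of 296 (slack = 19); cotton uses 202 of 202 (binding).
By complementary slackness, y = 0 for the non-binding constraint.
Dual feasibility on the basic columns requires 6·y_steam + 4·y_cotton = 38, 2·y_steam + 2·y_cotton = 18.
→ y_steam = 1 and y_cotton = 8.
Shadow price of cotton = 8.

8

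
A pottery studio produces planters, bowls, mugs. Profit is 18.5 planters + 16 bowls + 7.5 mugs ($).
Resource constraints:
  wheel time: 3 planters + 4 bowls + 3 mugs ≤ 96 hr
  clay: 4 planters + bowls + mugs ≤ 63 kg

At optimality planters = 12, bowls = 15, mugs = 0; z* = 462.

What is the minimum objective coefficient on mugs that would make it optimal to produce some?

Check each constraint at x*: wheel time 96/96 (tight); clay 63/63 (tight).
Dual feasibility on the basic columns requires 3·y_wheel time + 4·y_clay = 18.5, 4·y_wheel time + 1·y_clay = 16.
→ y_wheel time = 3.5 and y_clay = 2.
mugs enters the basis when its profit ≥ yᵀa₃ = 3.5·3 + 2·1 = 12.5.

12.5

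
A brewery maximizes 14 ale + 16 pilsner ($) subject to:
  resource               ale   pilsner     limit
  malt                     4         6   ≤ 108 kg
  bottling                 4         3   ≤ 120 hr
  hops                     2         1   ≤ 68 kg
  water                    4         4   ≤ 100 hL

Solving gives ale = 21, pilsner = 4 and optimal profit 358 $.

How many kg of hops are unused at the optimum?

22

hops used = 2·21 + 1·4 = 46; slack = 68 − 46 = 22.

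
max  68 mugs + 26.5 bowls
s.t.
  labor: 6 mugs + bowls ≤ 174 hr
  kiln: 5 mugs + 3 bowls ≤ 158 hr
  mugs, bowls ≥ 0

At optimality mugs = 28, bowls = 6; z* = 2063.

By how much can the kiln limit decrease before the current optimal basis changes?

Binding constraints: labor, kiln. The basis is B = [[6,1],[5,3]] with det 13.
Per unit decrease in kiln, x* moves by d = (0.0769, -0.4615).
The basis stays optimal until bowls reaches 0; allowable decrease = 13 hr.

13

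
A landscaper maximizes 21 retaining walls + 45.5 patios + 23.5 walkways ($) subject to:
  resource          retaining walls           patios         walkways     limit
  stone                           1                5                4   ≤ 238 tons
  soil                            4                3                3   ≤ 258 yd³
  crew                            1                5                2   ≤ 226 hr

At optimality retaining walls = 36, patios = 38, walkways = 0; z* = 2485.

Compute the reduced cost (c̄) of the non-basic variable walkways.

-1

Binding: soil and crew. Non-binding: stone (12 unused).
Slack constraints have shadow price 0 (complementary slackness).
The binding rows give the dual system: 4·y_soil + 1·y_crew = 21 and 3·y_soil + 5·y_crew = 45.5.
→ y_soil = 3.5 and y_crew = 7.
Reduced cost of walkways: c₃ − yᵀa₃ = 23.5 − (3.5·3 + 7·2) = 23.5 − 24.5 = -1.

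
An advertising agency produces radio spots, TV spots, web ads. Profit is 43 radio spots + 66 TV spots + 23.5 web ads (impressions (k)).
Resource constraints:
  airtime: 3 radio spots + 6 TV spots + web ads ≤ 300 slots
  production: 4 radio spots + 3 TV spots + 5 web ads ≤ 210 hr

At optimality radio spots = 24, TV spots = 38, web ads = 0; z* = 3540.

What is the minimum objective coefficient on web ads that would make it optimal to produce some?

29

At the optimum: airtime uses 300 of 300 (binding); production uses 210 of 210 (binding).
Dual feasibility on the basic columns requires 3·y_airtime + 4·y_production = 43, 6·y_airtime + 3·y_production = 66.
Solving: y_airtime = 9, y_production = 4.
web ads enters the basis when its profit ≥ yᵀa₃ = 9·1 + 4·5 = 29.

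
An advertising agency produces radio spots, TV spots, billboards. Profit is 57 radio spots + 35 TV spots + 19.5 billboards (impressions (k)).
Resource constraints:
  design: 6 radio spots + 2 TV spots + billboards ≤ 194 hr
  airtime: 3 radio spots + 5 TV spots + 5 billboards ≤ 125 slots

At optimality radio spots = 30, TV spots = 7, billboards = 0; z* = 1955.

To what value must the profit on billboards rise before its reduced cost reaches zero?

27.5

Both design and airtime are binding at x*.
The binding rows give the dual system: 6·y_design + 3·y_airtime = 57 and 2·y_design + 5·y_airtime = 35.
Solving: y_design = 7.5, y_airtime = 4.
billboards enters the basis when its profit ≥ yᵀa₃ = 7.5·1 + 4·5 = 27.5.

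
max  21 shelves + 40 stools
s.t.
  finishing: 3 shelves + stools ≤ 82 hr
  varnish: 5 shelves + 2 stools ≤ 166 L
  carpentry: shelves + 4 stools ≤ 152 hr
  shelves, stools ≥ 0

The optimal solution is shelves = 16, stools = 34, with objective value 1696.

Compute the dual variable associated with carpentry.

9

At the optimum: finishing uses 82 of 82 (binding); varnish uses 148 of 166 (slack = 18); carpentry uses 152 of 152 (binding).
By complementary slackness, y = 0 for the non-binding constraint.
From A_Bᵀ y = c: 3·y_finishing + 1·y_carpentry = 21; 1·y_finishing + 4·y_carpentry = 40.
This yields shadow prices y_finishing = 4, y_carpentry = 9.
Shadow price of carpentry = 9.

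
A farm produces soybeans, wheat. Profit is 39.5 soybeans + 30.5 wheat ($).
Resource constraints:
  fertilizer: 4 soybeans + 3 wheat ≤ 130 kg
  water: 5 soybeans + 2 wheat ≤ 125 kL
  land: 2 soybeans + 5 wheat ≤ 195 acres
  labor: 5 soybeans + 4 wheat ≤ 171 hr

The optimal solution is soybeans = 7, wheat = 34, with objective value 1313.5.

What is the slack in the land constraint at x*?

11

land used = 2·7 + 5·34 = 184; slack = 195 − 184 = 11.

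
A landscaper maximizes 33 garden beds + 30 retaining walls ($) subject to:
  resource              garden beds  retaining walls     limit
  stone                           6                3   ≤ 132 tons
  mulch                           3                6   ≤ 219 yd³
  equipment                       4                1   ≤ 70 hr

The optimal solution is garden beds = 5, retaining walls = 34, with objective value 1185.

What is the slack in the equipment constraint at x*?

equipment used = 4·5 + 1·34 = 54; slack = 70 − 54 = 16.

16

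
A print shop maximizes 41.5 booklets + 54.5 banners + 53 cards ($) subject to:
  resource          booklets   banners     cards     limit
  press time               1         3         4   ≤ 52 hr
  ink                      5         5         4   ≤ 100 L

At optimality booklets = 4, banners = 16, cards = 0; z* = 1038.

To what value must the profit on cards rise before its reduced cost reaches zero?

Check each constraint at x*: press time 52/52 (tight); ink 100/100 (tight).
Dual feasibility on the basic columns requires 1·y_press time + 5·y_ink = 41.5, 3·y_press time + 5·y_ink = 54.5.
Solving: y_press time = 6.5, y_ink = 7.
cards enters the basis when its profit ≥ yᵀa₃ = 6.5·4 + 7·4 = 54.

54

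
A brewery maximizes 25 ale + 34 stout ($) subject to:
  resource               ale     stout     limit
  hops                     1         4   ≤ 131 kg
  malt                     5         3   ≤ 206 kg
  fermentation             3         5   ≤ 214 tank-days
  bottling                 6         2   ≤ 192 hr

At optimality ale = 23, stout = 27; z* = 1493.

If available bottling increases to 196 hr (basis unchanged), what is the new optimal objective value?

1505

At the optimum: hops uses 131 of 131 (binding); malt uses 196 of 206 (slack = 10); fermentation uses 204 of 214 (slack = 10); bottling uses 192 of 192 (binding).
Slack constraints have shadow price 0 (complementary slackness).
From A_Bᵀ y = c: 1·y_hops + 6·y_bottling = 25; 4·y_hops + 2·y_bottling = 34.
Solving: y_hops = 7, y_bottling = 3.
Δz = y_bottling·Δb = 3 × (4) = 12, so new z* = 1493 + 12 = 1505.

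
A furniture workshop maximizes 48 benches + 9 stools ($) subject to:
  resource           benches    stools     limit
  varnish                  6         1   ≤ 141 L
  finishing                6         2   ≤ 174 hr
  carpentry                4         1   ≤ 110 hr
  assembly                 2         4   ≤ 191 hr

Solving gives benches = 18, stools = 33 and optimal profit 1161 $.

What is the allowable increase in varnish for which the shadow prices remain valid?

15

Binding constraints: varnish, finishing. The basis is B = [[6,1],[6,2]] with det 6.
Per unit increase in varnish, x* moves by d = (0.3333, -1).
The basis stays optimal until carpentry becomes binding; allowable increase = 15 L.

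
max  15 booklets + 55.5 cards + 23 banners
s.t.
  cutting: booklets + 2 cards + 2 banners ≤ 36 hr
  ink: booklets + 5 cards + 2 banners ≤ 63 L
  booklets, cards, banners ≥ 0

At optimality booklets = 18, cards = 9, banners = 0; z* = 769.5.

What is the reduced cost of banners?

-7

At the optimum: cutting uses 36 of 36 (binding); ink uses 63 of 63 (binding).
The binding rows give the dual system: 1·y_cutting + 1·y_ink = 15 and 2·y_cutting + 5·y_ink = 55.5.
This yields shadow prices y_cutting = 6.5, y_ink = 8.5.
Reduced cost of banners: c₃ − yᵀa₃ = 23 − (6.5·2 + 8.5·2) = 23 − 30 = -7.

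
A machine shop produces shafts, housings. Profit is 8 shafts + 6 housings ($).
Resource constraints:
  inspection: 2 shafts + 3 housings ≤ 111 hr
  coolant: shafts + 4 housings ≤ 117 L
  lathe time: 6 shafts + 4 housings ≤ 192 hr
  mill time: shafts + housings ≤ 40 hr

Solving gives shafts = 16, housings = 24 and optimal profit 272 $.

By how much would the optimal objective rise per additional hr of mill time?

Binding: lathe time and mill time. Non-binding: inspection (7 unused), coolant (5 unused).
Slack constraints have shadow price 0 (complementary slackness).
Dual feasibility on the basic columns requires 6·y_lathe time + 1·y_mill time = 8, 4·y_lathe time + 1·y_mill time = 6.
→ y_lathe time = 1 and y_mill time = 2.
Shadow price of mill time = 2.

2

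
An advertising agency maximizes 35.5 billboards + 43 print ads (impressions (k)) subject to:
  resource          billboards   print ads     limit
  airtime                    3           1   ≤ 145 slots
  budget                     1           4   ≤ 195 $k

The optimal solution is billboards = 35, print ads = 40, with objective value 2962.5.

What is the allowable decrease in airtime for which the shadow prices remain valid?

96.25

Binding constraints: airtime, budget. The basis is B = [[3,1],[1,4]] with det 11.
Per unit decrease in airtime, x* moves by d = (-0.3636, 0.0909).
The basis stays optimal until billboards reaches 0; allowable decrease = 96.25 slots.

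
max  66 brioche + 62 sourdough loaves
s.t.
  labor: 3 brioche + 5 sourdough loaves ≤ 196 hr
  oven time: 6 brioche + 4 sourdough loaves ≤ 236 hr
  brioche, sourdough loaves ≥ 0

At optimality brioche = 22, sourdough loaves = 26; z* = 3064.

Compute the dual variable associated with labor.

At the optimum: labor uses 196 of 196 (binding); oven time uses 236 of 236 (binding).
From A_Bᵀ y = c: 3·y_labor + 6·y_oven time = 66; 5·y_labor + 4·y_oven time = 62.
This yields shadow prices y_labor = 6, y_oven time = 8.
Shadow price of labor = 6.

6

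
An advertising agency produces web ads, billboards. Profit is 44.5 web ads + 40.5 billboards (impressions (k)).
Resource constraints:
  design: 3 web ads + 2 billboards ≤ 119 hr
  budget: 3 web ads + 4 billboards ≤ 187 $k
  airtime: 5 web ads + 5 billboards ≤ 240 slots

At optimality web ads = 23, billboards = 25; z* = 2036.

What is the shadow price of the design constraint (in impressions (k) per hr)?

Binding: design and airtime. Non-binding: budget (18 unused).
By complementary slackness, y = 0 for the non-binding constraint.
The binding rows give the dual system: 3·y_design + 5·y_airtime = 44.5 and 2·y_design + 5·y_airtime = 40.5.
This yields shadow prices y_design = 4, y_airtime = 6.5.
Shadow price of design = 4.

4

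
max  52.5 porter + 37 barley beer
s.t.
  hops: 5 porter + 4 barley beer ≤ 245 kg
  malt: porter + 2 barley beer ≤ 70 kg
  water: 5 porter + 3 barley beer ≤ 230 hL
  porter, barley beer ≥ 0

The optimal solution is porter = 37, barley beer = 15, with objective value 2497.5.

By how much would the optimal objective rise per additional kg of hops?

Check each constraint at x*: hops 245/245 (tight); malt 67/70 (slack 3); water 230/230 (tight).
Since malt is not tight, its dual is 0.
Dual feasibility on the basic columns requires 5·y_hops + 5·y_water = 52.5, 4·y_hops + 3·y_water = 37.
→ y_hops = 5.5 and y_water = 5.
Shadow price of hops = 5.5.

5.5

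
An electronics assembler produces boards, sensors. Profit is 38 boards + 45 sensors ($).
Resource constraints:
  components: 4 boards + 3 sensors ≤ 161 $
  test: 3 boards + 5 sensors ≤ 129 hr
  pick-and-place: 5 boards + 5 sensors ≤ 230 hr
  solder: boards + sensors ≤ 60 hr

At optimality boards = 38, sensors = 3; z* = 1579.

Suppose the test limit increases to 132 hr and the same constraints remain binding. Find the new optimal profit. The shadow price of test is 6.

1597

Δb = 3, so new z* = 1579 + (6)·(3) = 1579 + 18 = 1597.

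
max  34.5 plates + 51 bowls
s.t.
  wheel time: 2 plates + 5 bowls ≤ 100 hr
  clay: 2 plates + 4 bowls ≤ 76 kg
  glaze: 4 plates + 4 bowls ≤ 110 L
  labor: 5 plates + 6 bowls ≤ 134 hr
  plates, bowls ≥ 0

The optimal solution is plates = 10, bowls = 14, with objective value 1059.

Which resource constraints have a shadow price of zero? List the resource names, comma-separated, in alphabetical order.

wheel time: 90/100 (slack 10)
clay: 76/76 (binding)
glaze: 96/110 (slack 14)
labor: 134/134 (binding)
By complementary slackness, a constraint with positive slack has shadow price 0 → glaze, wheel time.

glaze, wheel time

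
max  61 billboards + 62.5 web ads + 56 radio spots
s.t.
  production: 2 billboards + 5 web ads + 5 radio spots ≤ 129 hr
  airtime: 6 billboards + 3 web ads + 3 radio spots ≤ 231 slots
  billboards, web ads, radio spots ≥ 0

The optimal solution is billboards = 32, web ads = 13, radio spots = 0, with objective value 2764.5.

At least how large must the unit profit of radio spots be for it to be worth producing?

62.5

Check each constraint at x*: production 129/129 (tight); airtime 231/231 (tight).
From A_Bᵀ y = c: 2·y_production + 6·y_airtime = 61; 5·y_production + 3·y_airtime = 62.5.
This yields shadow prices y_production = 8, y_airtime = 7.5.
radio spots enters the basis when its profit ≥ yᵀa₃ = 8·5 + 7.5·3 = 62.5.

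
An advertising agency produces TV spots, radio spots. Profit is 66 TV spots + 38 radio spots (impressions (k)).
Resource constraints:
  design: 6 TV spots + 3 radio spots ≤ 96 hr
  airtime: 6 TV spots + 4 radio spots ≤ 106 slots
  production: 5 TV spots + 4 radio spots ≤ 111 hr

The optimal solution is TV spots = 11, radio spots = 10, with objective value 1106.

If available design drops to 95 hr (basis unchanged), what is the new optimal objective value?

1100

At the optimum: design uses 96 of 96 (binding); airtime uses 106 of 106 (binding); production uses 95 of 111 (slack = 16).
Since production is not tight, its dual is 0.
The binding rows give the dual system: 6·y_design + 6·y_airtime = 66 and 3·y_design + 4·y_airtime = 38.
This yields shadow prices y_design = 6, y_airtime = 5.
Δz = y_design·Δb = 6 × (-1) = -6, so new z* = 1106 − 6 = 1100.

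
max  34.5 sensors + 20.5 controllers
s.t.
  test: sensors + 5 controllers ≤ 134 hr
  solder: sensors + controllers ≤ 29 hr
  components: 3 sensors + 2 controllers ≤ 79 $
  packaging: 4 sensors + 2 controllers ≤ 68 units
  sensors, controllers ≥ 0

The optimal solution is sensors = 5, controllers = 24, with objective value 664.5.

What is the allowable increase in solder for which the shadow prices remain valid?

Binding constraints: solder, packaging. The basis is B = [[1,1],[4,2]] with det -2.
Per unit increase in solder, x* moves by d = (-1, 2).
The basis stays optimal until test becomes binding; allowable increase = 1 hr.

1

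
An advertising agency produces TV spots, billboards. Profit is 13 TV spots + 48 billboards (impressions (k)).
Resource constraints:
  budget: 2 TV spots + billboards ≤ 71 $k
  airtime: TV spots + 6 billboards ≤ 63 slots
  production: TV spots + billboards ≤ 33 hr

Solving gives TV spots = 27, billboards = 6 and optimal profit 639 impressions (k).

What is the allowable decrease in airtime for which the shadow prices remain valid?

30

Binding constraints: airtime, production. The basis is B = [[1,6],[1,1]] with det -5.
Per unit decrease in airtime, x* moves by d = (0.2, -0.2).
The basis stays optimal until billboards reaches 0; allowable decrease = 30 slots.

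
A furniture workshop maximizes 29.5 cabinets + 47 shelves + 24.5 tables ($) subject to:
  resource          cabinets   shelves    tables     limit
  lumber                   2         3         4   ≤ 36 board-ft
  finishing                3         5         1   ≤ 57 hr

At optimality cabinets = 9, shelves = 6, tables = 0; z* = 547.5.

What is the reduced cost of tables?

-7

Both lumber and finishing are binding at x*.
From A_Bᵀ y = c: 2·y_lumber + 3·y_finishing = 29.5; 3·y_lumber + 5·y_finishing = 47.
→ y_lumber = 6.5 and y_finishing = 5.5.
Reduced cost of tables: c₃ − yᵀa₃ = 24.5 − (6.5·4 + 5.5·1) = 24.5 − 31.5 = -7.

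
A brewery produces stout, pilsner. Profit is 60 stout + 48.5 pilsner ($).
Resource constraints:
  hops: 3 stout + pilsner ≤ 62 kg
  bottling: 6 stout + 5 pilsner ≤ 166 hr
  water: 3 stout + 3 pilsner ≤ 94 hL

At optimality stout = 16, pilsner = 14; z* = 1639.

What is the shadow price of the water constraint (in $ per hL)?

0

Check each constraint at x*: hops 62/62 (tight); bottling 166/166 (tight); water 90/94 (slack 4).
By complementary slackness, y = 0 for the non-binding constraint.
The binding rows give the dual system: 3·y_hops + 6·y_bottling = 60 and 1·y_hops + 5·y_bottling = 48.5.
Solving: y_hops = 1, y_bottling = 9.5.
Shadow price of water = 0.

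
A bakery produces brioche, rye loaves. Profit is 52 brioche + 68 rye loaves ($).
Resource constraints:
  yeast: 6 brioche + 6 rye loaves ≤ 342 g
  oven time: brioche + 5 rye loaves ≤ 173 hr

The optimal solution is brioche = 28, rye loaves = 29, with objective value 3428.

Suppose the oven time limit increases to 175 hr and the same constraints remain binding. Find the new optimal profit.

3436

At the optimum: yeast uses 342 of 342 (binding); oven time uses 173 of 173 (binding).
The binding rows give the dual system: 6·y_yeast + 1·y_oven time = 52 and 6·y_yeast + 5·y_oven time = 68.
Solving: y_yeast = 8, y_oven time = 4.
Δz = y_oven time·Δb = 4 × (2) = 8, so new z* = 3428 + 8 = 3436.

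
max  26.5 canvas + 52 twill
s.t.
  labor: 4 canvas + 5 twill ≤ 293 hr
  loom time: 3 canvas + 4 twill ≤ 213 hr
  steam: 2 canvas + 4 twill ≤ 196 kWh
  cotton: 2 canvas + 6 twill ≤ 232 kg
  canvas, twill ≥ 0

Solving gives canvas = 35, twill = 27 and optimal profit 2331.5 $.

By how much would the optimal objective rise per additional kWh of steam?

At the optimum: labor uses 275 of 293 (slack = 18); loom time uses 213 of 213 (binding); steam uses 178 of 196 (slack = 18); cotton uses 232 of 232 (binding).
By complementary slackness, y = 0 for the non-binding constraints.
The binding rows give the dual system: 3·y_loom time + 2·y_cotton = 26.5 and 4·y_loom time + 6·y_cotton = 52.
This yields shadow prices y_loom time = 5.5, y_cotton = 5.
Shadow price of steam = 0.

0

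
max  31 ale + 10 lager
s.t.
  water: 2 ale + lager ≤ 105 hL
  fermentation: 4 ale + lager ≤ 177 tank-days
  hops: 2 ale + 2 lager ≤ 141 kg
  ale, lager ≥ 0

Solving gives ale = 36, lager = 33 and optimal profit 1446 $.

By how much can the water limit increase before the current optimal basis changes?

1

Binding constraints: water, fermentation. The basis is B = [[2,1],[4,1]] with det -2.
Per unit increase in water, x* moves by d = (-0.5, 2).
The basis stays optimal until hops becomes binding; allowable increase = 1 hL.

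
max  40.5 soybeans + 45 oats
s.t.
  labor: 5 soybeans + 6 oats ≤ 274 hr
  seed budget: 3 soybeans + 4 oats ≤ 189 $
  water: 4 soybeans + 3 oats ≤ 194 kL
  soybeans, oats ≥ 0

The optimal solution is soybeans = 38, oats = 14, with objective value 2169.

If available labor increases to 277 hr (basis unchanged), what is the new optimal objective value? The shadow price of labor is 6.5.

Δb = 3, so new z* = 2169 + (6.5)·(3) = 2169 + 19.5 = 2188.5.

2188.5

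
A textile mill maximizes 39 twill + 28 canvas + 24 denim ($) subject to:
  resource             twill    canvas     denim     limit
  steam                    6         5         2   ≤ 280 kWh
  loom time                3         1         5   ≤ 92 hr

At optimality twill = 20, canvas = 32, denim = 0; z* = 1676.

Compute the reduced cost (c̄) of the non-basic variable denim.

-1

At the optimum: steam uses 280 of 280 (binding); loom time uses 92 of 92 (binding).
The binding rows give the dual system: 6·y_steam + 3·y_loom time = 39 and 5·y_steam + 1·y_loom time = 28.
Solving: y_steam = 5, y_loom time = 3.
Reduced cost of denim: c₃ − yᵀa₃ = 24 − (5·2 + 3·5) = 24 − 25 = -1.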